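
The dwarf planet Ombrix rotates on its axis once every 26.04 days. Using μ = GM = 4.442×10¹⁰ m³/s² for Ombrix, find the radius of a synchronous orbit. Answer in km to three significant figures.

r_sync ≈ 17900 km

T = 26.04 days = 2.250×10⁶ s.
A synchronous orbit has period T, so by Kepler's third law a = (μT²/4π²)^(1/3).
μT²/4π² = 4.442×10¹⁰ × (2.250×10⁶)² / 39.48 = 5.695×10²¹ m³.
a = 1.786×10⁷ m = 17858 km.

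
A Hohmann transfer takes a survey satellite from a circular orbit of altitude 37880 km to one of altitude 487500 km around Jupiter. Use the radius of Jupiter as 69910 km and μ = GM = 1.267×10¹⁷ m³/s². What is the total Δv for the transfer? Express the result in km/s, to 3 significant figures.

r₁ = 69910 + 37880 = 107790 km = 1.0779×10⁸ m.
r₂ = 69910 + 487500 = 557410 km = 5.5741×10⁸ m.
Transfer ellipse a_t = (r₁ + r₂)/2 = 3.326×10⁸ m.
At r₁: circular v_c1 = √(μ/r₁) = 34280 m/s; transfer-perijove v_p = √[μ(2/r₁ − 1/a_t)] = 44380 m/s.
Δv₁ = v_p − v_c1 = 10100 m/s.
At r₂: circular v_c2 = √(μ/r₂) = 15080 m/s; transfer-apojove v_a = √[μ(2/r₂ − 1/a_t)] = 8583 m/s.
Δv₂ = v_c2 − v_a = 6494 m/s.
Total Δv = Δv₁ + Δv₂ = 16590 m/s = 16.59 km/s.

Δv_total ≈ 16.6 km/s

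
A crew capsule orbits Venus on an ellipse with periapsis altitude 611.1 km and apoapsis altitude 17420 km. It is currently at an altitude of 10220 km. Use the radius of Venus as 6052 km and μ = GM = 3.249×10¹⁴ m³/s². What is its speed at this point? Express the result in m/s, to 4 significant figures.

r_p = 6052 + 611.1 = 6663.1 km = 6.6631×10⁶ m.
r_a = 6052 + 17420 = 23472 km = 2.3472×10⁷ m.
r = 6052 + 10220 = 16272 km = 1.627×10⁷ m.
Semi-major axis a = (r_p + r_a)/2 = 15068 km = 1.507×10⁷ m.
Vis-viva: v² = μ(2/r − 1/a) = 3.249×10¹⁴ × (1.229×10⁻⁷ − 6.637×10⁻⁸) = 1.837×10⁷ m²/s².
v = 4286 m/s.

v ≈ 4286 m/s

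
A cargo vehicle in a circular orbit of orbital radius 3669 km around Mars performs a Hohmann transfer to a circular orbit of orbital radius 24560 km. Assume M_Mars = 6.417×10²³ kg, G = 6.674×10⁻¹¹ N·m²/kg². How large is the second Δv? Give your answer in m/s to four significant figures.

Δv ≈ 647.3 m/s

μ = GM = 6.674×10⁻¹¹ × 6.417×10²³ = 4.283×10¹³ m³/s².
r₁ = 3669 km = 3.669×10⁶ m.
r₂ = 24560 km = 2.456×10⁷ m.
Transfer ellipse a_t = (r₁ + r₂)/2 = 1.411×10⁷ m.
At r₁: circular v_c1 = √(μ/r₁) = 3417 m/s; transfer-periapsis v_p = √[μ(2/r₁ − 1/a_t)] = 4507 m/s.
At r₂: circular v_c2 = √(μ/r₂) = 1321 m/s; transfer-apoapsis v_a = √[μ(2/r₂ − 1/a_t)] = 673.3 m/s.
Δv₂ = v_c2 − v_a = 647.3 m/s.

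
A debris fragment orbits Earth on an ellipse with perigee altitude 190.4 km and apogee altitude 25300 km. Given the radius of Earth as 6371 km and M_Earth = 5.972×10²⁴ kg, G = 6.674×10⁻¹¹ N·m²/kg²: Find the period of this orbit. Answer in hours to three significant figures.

T ≈ 7.31 hours

μ = GM = 6.674×10⁻¹¹ × 5.972×10²⁴ = 3.986×10¹⁴ m³/s².
r_p = 6371 + 190.4 = 6561.4 km = 6.5614×10⁶ m.
r_a = 6371 + 25300 = 31671 km = 3.1671×10⁷ m.
Semi-major axis a = (r_p + r_a)/2 = (6561.4 + 31671)/2 = 19116 km = 1.912×10⁷ m.
By Kepler's third law T = 2π√(a³/μ) = 2π × 4.186×10³ = 2.630×10⁴ s.
= 7.307 hours.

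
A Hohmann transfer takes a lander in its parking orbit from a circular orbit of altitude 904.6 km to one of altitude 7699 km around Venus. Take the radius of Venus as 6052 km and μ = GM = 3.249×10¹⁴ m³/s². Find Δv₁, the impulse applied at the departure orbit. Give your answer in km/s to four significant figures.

r₁ = 6052 + 904.6 = 6956.6 km = 6.9566×10⁶ m.
r₂ = 6052 + 7699 = 13751 km = 1.3751×10⁷ m.
Transfer ellipse a_t = (r₁ + r₂)/2 = 1.035×10⁷ m.
At r₁: circular v_c1 = √(μ/r₁) = 6834 m/s; transfer-periapsis v_p = √[μ(2/r₁ − 1/a_t)] = 7876 m/s.
Δv₁ = v_p − v_c1 = 1042 m/s.
= 1.042 km/s.

Δv ≈ 1.042 km/s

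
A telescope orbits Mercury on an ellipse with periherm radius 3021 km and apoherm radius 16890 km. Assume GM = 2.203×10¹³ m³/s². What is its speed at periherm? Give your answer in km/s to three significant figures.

Semi-major axis a = (r_p + r_a)/2 = 9955.5 km = 9.956×10⁶ m.
Vis-viva: v² = μ(2/r − 1/a) = 2.203×10¹³ × (6.620×10⁻⁷ − 1.004×10⁻⁷) = 1.237×10⁷ m²/s².
v = 3517 m/s = 3.517 km/s.

v ≈ 3.52 km/s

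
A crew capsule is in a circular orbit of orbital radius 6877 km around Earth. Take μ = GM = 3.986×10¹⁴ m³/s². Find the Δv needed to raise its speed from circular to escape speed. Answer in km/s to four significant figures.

r = 6877 km = 6.877×10⁶ m.
Circular speed v_c = √(μ/r) = 7613 m/s.
Escape speed v_esc = √(2μ/r) = √2 × v_c = 10770 m/s.
Δv = v_esc − v_c = 3154 m/s = 3.154 km/s.

Δv ≈ 3.154 km/s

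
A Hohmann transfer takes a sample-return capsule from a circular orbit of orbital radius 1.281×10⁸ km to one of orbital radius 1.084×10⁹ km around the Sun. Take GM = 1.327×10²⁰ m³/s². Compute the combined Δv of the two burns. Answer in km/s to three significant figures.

r₁ = 1.281×10⁸ km = 1.281×10¹¹ m.
r₂ = 1.084×10⁹ km = 1.084×10¹² m.
Transfer ellipse a_t = (r₁ + r₂)/2 = 6.060×10¹¹ m.
At r₁: circular v_c1 = √(μ/r₁) = 32190 m/s; transfer-perihelion v_p = √[μ(2/r₁ − 1/a_t)] = 43040 m/s.
Δv₁ = v_p − v_c1 = 10860 m/s.
At r₂: circular v_c2 = √(μ/r₂) = 11060 m/s; transfer-aphelion v_a = √[μ(2/r₂ − 1/a_t)] = 5087 m/s.
Δv₂ = v_c2 − v_a = 5977 m/s.
Total Δv = Δv₁ + Δv₂ = 16840 m/s = 16.84 km/s.

Δv_total ≈ 16.8 km/s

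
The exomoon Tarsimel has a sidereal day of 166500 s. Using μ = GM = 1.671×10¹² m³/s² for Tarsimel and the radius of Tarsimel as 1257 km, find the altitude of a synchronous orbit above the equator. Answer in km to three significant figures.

A synchronous orbit has period T, so by Kepler's third law a = (μT²/4π²)^(1/3).
μT²/4π² = 1.671×10¹² × (1.665×10⁵)² / 39.48 = 1.173×10²¹ m³.
a = 1.055×10⁷ m = 10547 km.
Altitude h = a − R = 10547 − 1257 = 9290.5 km.

h_sync ≈ 9290 km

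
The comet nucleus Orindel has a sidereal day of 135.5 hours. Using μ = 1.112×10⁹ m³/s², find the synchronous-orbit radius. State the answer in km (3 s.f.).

r_sync ≈ 1890 km

T = 135.5 hours = 4.878×10⁵ s.
A synchronous orbit has period T, so by Kepler's third law a = (μT²/4π²)^(1/3).
μT²/4π² = 1.112×10⁹ × (4.878×10⁵)² / 39.48 = 6.702×10¹⁸ m³.
a = 1.885×10⁶ m = 1885.4 km.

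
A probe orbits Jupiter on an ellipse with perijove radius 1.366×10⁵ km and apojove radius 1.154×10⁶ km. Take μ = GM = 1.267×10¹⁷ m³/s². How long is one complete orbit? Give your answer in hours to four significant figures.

T ≈ 80.38 hours

Semi-major axis a = (r_p + r_a)/2 = (1.3660×10⁵ + 1.1540×10⁶)/2 = 6.4530×10⁵ km = 6.453×10⁸ m.
By Kepler's third law T = 2π√(a³/μ) = 2π × 4.605×10⁴ = 2.894×10⁵ s.
= 80.38 hours.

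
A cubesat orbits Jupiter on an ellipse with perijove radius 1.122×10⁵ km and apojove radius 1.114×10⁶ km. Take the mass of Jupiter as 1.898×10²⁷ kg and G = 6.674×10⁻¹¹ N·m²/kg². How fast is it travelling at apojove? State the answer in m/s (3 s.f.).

v ≈ 4560 m/s

μ = GM = 6.674×10⁻¹¹ × 1.898×10²⁷ = 1.267×10¹⁷ m³/s².
Semi-major axis a = (r_p + r_a)/2 = 6.1310×10⁵ km = 6.131×10⁸ m.
Vis-viva: v² = μ(2/r − 1/a) = 1.267×10¹⁷ × (1.795×10⁻⁹ − 1.631×10⁻⁹) = 2.081×10⁷ m²/s².
v = 4562 m/s.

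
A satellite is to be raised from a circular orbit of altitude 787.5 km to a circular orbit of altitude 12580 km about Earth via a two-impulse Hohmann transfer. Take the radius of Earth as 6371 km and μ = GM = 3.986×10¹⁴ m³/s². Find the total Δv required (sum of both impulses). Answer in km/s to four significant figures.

Δv_total ≈ 2.719 km/s

r₁ = 6371 + 787.5 = 7158.5 km = 7.1585×10⁶ m.
r₂ = 6371 + 12580 = 18951 km = 1.8951×10⁷ m.
Transfer ellipse a_t = (r₁ + r₂)/2 = 1.305×10⁷ m.
At r₁: circular v_c1 = √(μ/r₁) = 7462 m/s; transfer-perigee v_p = √[μ(2/r₁ − 1/a_t)] = 8991 m/s.
Δv₁ = v_p − v_c1 = 1529 m/s.
At r₂: circular v_c2 = √(μ/r₂) = 4586 m/s; transfer-apogee v_a = √[μ(2/r₂ − 1/a_t)] = 3396 m/s.
Δv₂ = v_c2 − v_a = 1190 m/s.
Total Δv = Δv₁ + Δv₂ = 2719 m/s = 2.719 km/s.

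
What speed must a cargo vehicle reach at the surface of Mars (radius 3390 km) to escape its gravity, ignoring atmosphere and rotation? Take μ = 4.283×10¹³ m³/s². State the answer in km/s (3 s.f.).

r = R = 3.390×10⁶ m.
Escape speed v_esc = √(2μ/r) = √(2 × 4.283×10¹³ / 3.390×10⁶) = √(2.527×10⁷) = 5027 m/s.
= 5.027 km/s.

v_esc ≈ 5.03 km/s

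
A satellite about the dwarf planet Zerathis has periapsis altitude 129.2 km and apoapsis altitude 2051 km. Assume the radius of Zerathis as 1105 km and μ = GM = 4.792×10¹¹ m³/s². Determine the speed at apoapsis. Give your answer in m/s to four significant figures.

v ≈ 292.2 m/s

r_p = 1105 + 129.2 = 1234.2 km = 1.2342×10⁶ m.
r_a = 1105 + 2051 = 3156.0 km = 3.1560×10⁶ m.
Semi-major axis a = (r_p + r_a)/2 = 2195.1 km = 2.195×10⁶ m.
Vis-viva: v² = μ(2/r − 1/a) = 4.792×10¹¹ × (6.337×10⁻⁷ − 4.556×10⁻⁷) = 8.537×10⁴ m²/s².
v = 292.2 m/s.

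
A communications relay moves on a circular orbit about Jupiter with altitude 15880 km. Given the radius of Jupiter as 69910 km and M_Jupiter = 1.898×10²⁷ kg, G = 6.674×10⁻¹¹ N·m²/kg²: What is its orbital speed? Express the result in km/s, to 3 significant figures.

v ≈ 38.4 km/s

μ = GM = 6.674×10⁻¹¹ × 1.898×10²⁷ = 1.267×10¹⁷ m³/s².
r = 69910 + 15880 = 85790 km = 8.5790×10⁷ m.
For a circular orbit v = √(μ/r) = √(1.267×10¹⁷ / 8.579×10⁷) = √(1.477×10⁹) = 38430 m/s.
That is 38.43 km/s.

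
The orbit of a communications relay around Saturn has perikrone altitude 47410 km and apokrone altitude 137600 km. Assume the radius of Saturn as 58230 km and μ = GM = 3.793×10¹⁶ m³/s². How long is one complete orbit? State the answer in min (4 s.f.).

r_p = 58230 + 47410 = 105640 km = 1.0564×10⁸ m.
r_a = 58230 + 137600 = 195830 km = 1.9583×10⁸ m.
Semi-major axis a = (r_p + r_a)/2 = (1.0564×10⁵ + 1.9583×10⁵)/2 = 1.5074×10⁵ km = 1.507×10⁸ m.
By Kepler's third law T = 2π√(a³/μ) = 2π × 9.502×10³ = 5.970×10⁴ s.
= 995.1 min.

T ≈ 995.1 min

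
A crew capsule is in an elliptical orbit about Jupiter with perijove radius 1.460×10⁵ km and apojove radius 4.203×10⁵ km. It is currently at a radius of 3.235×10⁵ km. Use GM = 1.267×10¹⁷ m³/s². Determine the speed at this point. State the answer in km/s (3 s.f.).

Semi-major axis a = (r_p + r_a)/2 = 2.8315×10⁵ km = 2.832×10⁸ m.
Vis-viva: v² = μ(2/r − 1/a) = 1.267×10¹⁷ × (6.182×10⁻⁹ − 3.532×10⁻⁹) = 3.358×10⁸ m²/s².
v = 18330 m/s = 18.33 km/s.

v ≈ 18.3 km/s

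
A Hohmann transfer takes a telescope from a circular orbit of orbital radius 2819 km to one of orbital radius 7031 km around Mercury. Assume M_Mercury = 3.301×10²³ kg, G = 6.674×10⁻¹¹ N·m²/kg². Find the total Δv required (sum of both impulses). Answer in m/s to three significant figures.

Δv_total ≈ 976 m/s

μ = GM = 6.674×10⁻¹¹ × 3.301×10²³ = 2.203×10¹³ m³/s².
r₁ = 2819 km = 2.819×10⁶ m.
r₂ = 7031 km = 7.031×10⁶ m.
Transfer ellipse a_t = (r₁ + r₂)/2 = 4.925×10⁶ m.
At r₁: circular v_c1 = √(μ/r₁) = 2796 m/s; transfer-periherm v_p = √[μ(2/r₁ − 1/a_t)] = 3340 m/s.
Δv₁ = v_p − v_c1 = 544.7 m/s.
At r₂: circular v_c2 = √(μ/r₂) = 1770 m/s; transfer-apoherm v_a = √[μ(2/r₂ − 1/a_t)] = 1339 m/s.
Δv₂ = v_c2 − v_a = 430.9 m/s.
Total Δv = Δv₁ + Δv₂ = 975.6 m/s.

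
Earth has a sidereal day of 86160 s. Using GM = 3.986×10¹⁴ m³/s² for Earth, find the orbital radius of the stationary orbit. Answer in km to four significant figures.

A synchronous orbit has period T, so by Kepler's third law a = (μT²/4π²)^(1/3).
μT²/4π² = 3.986×10¹⁴ × (8.616×10⁴)² / 39.48 = 7.495×10²² m³.
a = 4.216×10⁷ m = 42163 km.

r_sync ≈ 42160 km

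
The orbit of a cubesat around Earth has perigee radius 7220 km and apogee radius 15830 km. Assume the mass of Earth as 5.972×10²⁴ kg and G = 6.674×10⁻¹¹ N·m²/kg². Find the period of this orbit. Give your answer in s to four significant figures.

μ = GM = 6.674×10⁻¹¹ × 5.972×10²⁴ = 3.986×10¹⁴ m³/s².
Semi-major axis a = (r_p + r_a)/2 = (7220.0 + 15830)/2 = 11525 km = 1.152×10⁷ m.
By Kepler's third law T = 2π√(a³/μ) = 2π × 1.960×10³ = 1.231×10⁴ s.

T ≈ 12310 s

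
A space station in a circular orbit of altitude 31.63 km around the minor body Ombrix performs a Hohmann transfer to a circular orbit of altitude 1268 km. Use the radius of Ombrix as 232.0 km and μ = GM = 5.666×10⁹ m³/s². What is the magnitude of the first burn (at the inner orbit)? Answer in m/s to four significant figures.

Δv ≈ 44.60 m/s

r₁ = 232.0 + 31.63 = 263.63 km = 2.6363×10⁵ m.
r₂ = 232.0 + 1268 = 1500.0 km = 1.5000×10⁶ m.
Transfer ellipse a_t = (r₁ + r₂)/2 = 8.818×10⁵ m.
At r₁: circular v_c1 = √(μ/r₁) = 146.6 m/s; transfer-periapsis v_p = √[μ(2/r₁ − 1/a_t)] = 191.2 m/s.
Δv₁ = v_p − v_c1 = 44.60 m/s.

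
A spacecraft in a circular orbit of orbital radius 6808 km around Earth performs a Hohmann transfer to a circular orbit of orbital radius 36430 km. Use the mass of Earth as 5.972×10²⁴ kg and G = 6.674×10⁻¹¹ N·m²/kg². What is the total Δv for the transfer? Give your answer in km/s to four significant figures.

μ = GM = 6.674×10⁻¹¹ × 5.972×10²⁴ = 3.986×10¹⁴ m³/s².
r₁ = 6808 km = 6.808×10⁶ m.
r₂ = 36430 km = 3.643×10⁷ m.
Transfer ellipse a_t = (r₁ + r₂)/2 = 2.162×10⁷ m.
At r₁: circular v_c1 = √(μ/r₁) = 7651 m/s; transfer-perigee v_p = √[μ(2/r₁ − 1/a_t)] = 9932 m/s.
Δv₁ = v_p − v_c1 = 2281 m/s.
At r₂: circular v_c2 = √(μ/r₂) = 3308 m/s; transfer-apogee v_a = √[μ(2/r₂ − 1/a_t)] = 1856 m/s.
Δv₂ = v_c2 − v_a = 1452 m/s.
Total Δv = Δv₁ + Δv₂ = 3732 m/s = 3.732 km/s.

Δv_total ≈ 3.732 km/s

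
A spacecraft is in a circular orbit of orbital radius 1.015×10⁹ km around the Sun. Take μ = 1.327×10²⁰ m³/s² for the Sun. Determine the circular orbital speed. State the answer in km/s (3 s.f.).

v ≈ 11.4 km/s

r = 1.015×10⁹ km = 1.015×10¹² m.
For a circular orbit v = √(μ/r) = √(1.327×10²⁰ / 1.015×10¹²) = √(1.307×10⁸) = 11430 m/s.
That is 11.43 km/s.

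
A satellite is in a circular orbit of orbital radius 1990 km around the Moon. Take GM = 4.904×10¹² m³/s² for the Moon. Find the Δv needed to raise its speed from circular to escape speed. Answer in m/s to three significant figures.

Δv ≈ 650 m/s

r = 1990 km = 1.990×10⁶ m.
Circular speed v_c = √(μ/r) = 1570 m/s.
Escape speed v_esc = √(2μ/r) = √2 × v_c = 2220 m/s.
Δv = v_esc − v_c = 650.2 m/s.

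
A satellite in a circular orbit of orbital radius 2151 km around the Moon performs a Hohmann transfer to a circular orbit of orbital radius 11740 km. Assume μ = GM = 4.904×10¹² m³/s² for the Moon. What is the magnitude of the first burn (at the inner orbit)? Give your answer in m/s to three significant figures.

Δv ≈ 453 m/s

r₁ = 2151 km = 2.151×10⁶ m.
r₂ = 11740 km = 1.174×10⁷ m.
Transfer ellipse a_t = (r₁ + r₂)/2 = 6.946×10⁶ m.
At r₁: circular v_c1 = √(μ/r₁) = 1510 m/s; transfer-perilune v_p = √[μ(2/r₁ − 1/a_t)] = 1963 m/s.
Δv₁ = v_p − v_c1 = 453.2 m/s.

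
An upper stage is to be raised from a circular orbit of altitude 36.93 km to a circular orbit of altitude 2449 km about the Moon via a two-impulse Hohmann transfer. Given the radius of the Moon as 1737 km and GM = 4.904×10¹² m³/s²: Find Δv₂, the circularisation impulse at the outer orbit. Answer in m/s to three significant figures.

Δv ≈ 247 m/s

r₁ = 1737 + 36.93 = 1773.9 km = 1.7739×10⁶ m.
r₂ = 1737 + 2449 = 4186.0 km = 4.1860×10⁶ m.
Transfer ellipse a_t = (r₁ + r₂)/2 = 2.980×10⁶ m.
At r₁: circular v_c1 = √(μ/r₁) = 1663 m/s; transfer-perilune v_p = √[μ(2/r₁ − 1/a_t)] = 1971 m/s.
At r₂: circular v_c2 = √(μ/r₂) = 1082 m/s; transfer-apolune v_a = √[μ(2/r₂ − 1/a_t)] = 835.1 m/s.
Δv₂ = v_c2 − v_a = 247.3 m/s.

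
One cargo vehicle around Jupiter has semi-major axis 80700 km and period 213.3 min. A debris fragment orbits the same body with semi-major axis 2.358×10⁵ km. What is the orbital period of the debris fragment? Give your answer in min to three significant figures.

Kepler's third law: T² ∝ a³, so T₂ = T₁ (a₂/a₁)^(3/2).
a₂/a₁ = 2.922, (a₂/a₁)^(3/2) = 4.995.
T₂ = 213.3 × 4.995 = 1065 min.

T₂ ≈ 1070 min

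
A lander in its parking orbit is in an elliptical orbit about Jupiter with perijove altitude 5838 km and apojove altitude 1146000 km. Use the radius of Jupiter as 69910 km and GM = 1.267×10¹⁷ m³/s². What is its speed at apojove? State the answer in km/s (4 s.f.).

v ≈ 3.496 km/s

r_p = 69910 + 5838 = 75748 km = 7.5748×10⁷ m.
r_a = 69910 + 1146000 = 1215900 km = 1.2159×10⁹ m.
Semi-major axis a = (r_p + r_a)/2 = 6.4583×10⁵ km = 6.458×10⁸ m.
Vis-viva: v² = μ(2/r − 1/a) = 1.267×10¹⁷ × (1.645×10⁻⁹ − 1.548×10⁻⁹) = 1.222×10⁷ m²/s².
v = 3496 m/s = 3.496 km/s.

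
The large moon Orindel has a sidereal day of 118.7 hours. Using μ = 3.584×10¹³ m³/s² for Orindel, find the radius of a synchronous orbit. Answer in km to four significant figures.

T = 118.7 hours = 4.273×10⁵ s.
A synchronous orbit has period T, so by Kepler's third law a = (μT²/4π²)^(1/3).
μT²/4π² = 3.584×10¹³ × (4.273×10⁵)² / 39.48 = 1.658×10²³ m³.
a = 5.493×10⁷ m = 54934 km.

r_sync ≈ 54930 km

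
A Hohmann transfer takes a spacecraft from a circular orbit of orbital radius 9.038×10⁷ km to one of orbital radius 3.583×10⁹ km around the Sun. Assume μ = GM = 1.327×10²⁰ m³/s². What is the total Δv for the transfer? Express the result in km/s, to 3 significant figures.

r₁ = 9.038×10⁷ km = 9.038×10¹⁰ m.
r₂ = 3.583×10⁹ km = 3.583×10¹² m.
Transfer ellipse a_t = (r₁ + r₂)/2 = 1.837×10¹² m.
At r₁: circular v_c1 = √(μ/r₁) = 38320 m/s; transfer-perihelion v_p = √[μ(2/r₁ − 1/a_t)] = 53520 m/s.
Δv₁ = v_p − v_c1 = 15200 m/s.
At r₂: circular v_c2 = √(μ/r₂) = 6086 m/s; transfer-aphelion v_a = √[μ(2/r₂ − 1/a_t)] = 1350 m/s.
Δv₂ = v_c2 − v_a = 4736 m/s.
Total Δv = Δv₁ + Δv₂ = 19940 m/s = 19.94 km/s.

Δv_total ≈ 19.9 km/s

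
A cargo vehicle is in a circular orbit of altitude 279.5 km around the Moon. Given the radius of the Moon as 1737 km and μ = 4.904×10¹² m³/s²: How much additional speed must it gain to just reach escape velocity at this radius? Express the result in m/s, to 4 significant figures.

r = 1737 + 279.5 = 2016.5 km = 2.0165×10⁶ m.
Circular speed v_c = √(μ/r) = 1559 m/s.
Escape speed v_esc = √(2μ/r) = √2 × v_c = 2205 m/s.
Δv = v_esc − v_c = 646.0 m/s.

Δv ≈ 646.0 m/s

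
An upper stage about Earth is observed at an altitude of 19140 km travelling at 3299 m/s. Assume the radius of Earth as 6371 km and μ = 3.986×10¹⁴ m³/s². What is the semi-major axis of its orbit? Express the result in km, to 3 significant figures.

r = 6371 + 19140 = 25511 km = 2.551×10⁷ m.
Vis-viva rearranged: 1/a = 2/r − v²/μ = 7.840×10⁻⁸ − 2.730×10⁻⁸ = 5.109×10⁻⁸ m⁻¹.
a = 1.957×10⁷ m = 19572 km.

a ≈ 19600 km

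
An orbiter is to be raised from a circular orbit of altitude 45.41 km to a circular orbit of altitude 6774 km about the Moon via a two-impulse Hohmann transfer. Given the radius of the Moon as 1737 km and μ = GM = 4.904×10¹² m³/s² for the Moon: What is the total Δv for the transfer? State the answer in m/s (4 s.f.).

r₁ = 1737 + 45.41 = 1782.4 km = 1.7824×10⁶ m.
r₂ = 1737 + 6774 = 8511.0 km = 8.5110×10⁶ m.
Transfer ellipse a_t = (r₁ + r₂)/2 = 5.147×10⁶ m.
At r₁: circular v_c1 = √(μ/r₁) = 1659 m/s; transfer-perilune v_p = √[μ(2/r₁ − 1/a_t)] = 2133 m/s.
Δv₁ = v_p − v_c1 = 474.3 m/s.
At r₂: circular v_c2 = √(μ/r₂) = 759.1 m/s; transfer-apolune v_a = √[μ(2/r₂ − 1/a_t)] = 446.7 m/s.
Δv₂ = v_c2 − v_a = 312.4 m/s.
Total Δv = Δv₁ + Δv₂ = 786.7 m/s.

Δv_total ≈ 786.7 m/s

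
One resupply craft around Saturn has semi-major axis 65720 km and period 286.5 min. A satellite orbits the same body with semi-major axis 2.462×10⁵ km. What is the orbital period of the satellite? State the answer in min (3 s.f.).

T₂ ≈ 2080 min

Kepler's third law: T² ∝ a³, so T₂ = T₁ (a₂/a₁)^(3/2).
a₂/a₁ = 3.746, (a₂/a₁)^(3/2) = 7.251.
T₂ = 286.5 × 7.251 = 2077 min.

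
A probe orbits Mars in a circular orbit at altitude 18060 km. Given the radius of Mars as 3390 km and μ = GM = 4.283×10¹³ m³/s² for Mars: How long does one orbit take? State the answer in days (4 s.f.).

r = 3390 + 18060 = 21450 km = 2.1450×10⁷ m.
Kepler's third law: T = 2π√(r³/μ) = 2π√((2.145×10⁷)³ / 4.283×10¹³).
r³/μ = 2.304×10⁸ s², so T = 2π × 1.518×10⁴ = 9.538×10⁴ s.
Converting: 9.538×10⁴ s ÷ 86400 = 1.104 days.

T ≈ 1.104 days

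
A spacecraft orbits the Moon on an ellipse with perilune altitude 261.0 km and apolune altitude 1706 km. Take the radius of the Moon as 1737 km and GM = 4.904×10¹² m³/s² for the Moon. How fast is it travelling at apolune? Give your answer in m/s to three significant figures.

r_p = 1737 + 261.0 = 1998.0 km = 1.9980×10⁶ m.
r_a = 1737 + 1706 = 3443.0 km = 3.4430×10⁶ m.
Semi-major axis a = (r_p + r_a)/2 = 2720.5 km = 2.720×10⁶ m.
Vis-viva: v² = μ(2/r − 1/a) = 4.904×10¹² × (5.809×10⁻⁷ − 3.676×10⁻⁷) = 1.046×10⁶ m²/s².
v = 1023 m/s.

v ≈ 1020 m/s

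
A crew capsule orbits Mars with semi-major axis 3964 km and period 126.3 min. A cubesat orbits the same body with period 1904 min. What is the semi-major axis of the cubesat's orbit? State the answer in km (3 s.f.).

a₂ ≈ 24200 km

Kepler's third law: a³ ∝ T², so a₂ = a₁ (T₂/T₁)^(2/3).
T₂/T₁ = 15.08, (T₂/T₁)^(2/3) = 6.103.
a₂ = 3964 × 6.103 = 24190 km.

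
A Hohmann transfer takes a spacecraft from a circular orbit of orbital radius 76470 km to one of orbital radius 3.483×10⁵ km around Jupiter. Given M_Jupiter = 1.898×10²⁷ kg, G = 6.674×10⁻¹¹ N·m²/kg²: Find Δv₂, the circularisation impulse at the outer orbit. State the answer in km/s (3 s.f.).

μ = GM = 6.674×10⁻¹¹ × 1.898×10²⁷ = 1.267×10¹⁷ m³/s².
r₁ = 76470 km = 7.647×10⁷ m.
r₂ = 3.483×10⁵ km = 3.483×10⁸ m.
Transfer ellipse a_t = (r₁ + r₂)/2 = 2.124×10⁸ m.
At r₁: circular v_c1 = √(μ/r₁) = 40700 m/s; transfer-perijove v_p = √[μ(2/r₁ − 1/a_t)] = 52120 m/s.
At r₂: circular v_c2 = √(μ/r₂) = 19070 m/s; transfer-apojove v_a = √[μ(2/r₂ − 1/a_t)] = 11440 m/s.
Δv₂ = v_c2 − v_a = 7627 m/s.
= 7.627 km/s.

Δv ≈ 7.63 km/s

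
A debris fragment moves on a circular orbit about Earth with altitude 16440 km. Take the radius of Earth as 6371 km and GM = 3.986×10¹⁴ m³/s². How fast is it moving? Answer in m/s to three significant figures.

r = 6371 + 16440 = 22811 km = 2.2811×10⁷ m.
For a circular orbit v = √(μ/r) = √(3.986×10¹⁴ / 2.281×10⁷) = √(1.747×10⁷) = 4180 m/s.

v ≈ 4180 m/s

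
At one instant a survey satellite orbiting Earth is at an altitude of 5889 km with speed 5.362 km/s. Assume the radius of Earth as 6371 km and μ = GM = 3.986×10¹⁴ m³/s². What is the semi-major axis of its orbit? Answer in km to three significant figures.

r = 6371 + 5889 = 12260 km = 1.226×10⁷ m.
Vis-viva rearranged: 1/a = 2/r − v²/μ = 1.631×10⁻⁷ − 7.213×10⁻⁸ = 9.100×10⁻⁸ m⁻¹.
a = 1.099×10⁷ m = 10989 km.

a ≈ 11000 km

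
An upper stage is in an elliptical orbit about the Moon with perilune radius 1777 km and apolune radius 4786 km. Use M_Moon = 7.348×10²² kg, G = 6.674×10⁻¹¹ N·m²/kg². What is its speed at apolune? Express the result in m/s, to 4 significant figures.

μ = GM = 6.674×10⁻¹¹ × 7.348×10²² = 4.904×10¹² m³/s².
Semi-major axis a = (r_p + r_a)/2 = 3281.5 km = 3.282×10⁶ m.
Vis-viva: v² = μ(2/r − 1/a) = 4.904×10¹² × (4.179×10⁻⁷ − 3.047×10⁻⁷) = 5.549×10⁵ m²/s².
v = 744.9 m/s.

v ≈ 744.9 m/s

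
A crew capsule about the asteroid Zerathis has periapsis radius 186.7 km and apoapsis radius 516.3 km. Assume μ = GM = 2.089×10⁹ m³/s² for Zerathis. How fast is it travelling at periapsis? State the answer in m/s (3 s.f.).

v ≈ 128 m/s

Semi-major axis a = (r_p + r_a)/2 = 351.50 km = 3.515×10⁵ m.
Vis-viva: v² = μ(2/r − 1/a) = 2.089×10⁹ × (1.071×10⁻⁵ − 2.845×10⁻⁶) = 1.644×10⁴ m²/s².
v = 128.2 m/s.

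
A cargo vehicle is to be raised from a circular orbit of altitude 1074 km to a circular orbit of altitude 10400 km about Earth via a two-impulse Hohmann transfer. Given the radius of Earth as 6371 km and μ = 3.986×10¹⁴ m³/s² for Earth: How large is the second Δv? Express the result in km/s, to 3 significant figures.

r₁ = 6371 + 1074 = 7445.0 km = 7.4450×10⁶ m.
r₂ = 6371 + 10400 = 16771 km = 1.6771×10⁷ m.
Transfer ellipse a_t = (r₁ + r₂)/2 = 1.211×10⁷ m.
At r₁: circular v_c1 = √(μ/r₁) = 7317 m/s; transfer-perigee v_p = √[μ(2/r₁ − 1/a_t)] = 8612 m/s.
At r₂: circular v_c2 = √(μ/r₂) = 4875 m/s; transfer-apogee v_a = √[μ(2/r₂ − 1/a_t)] = 3823 m/s.
Δv₂ = v_c2 − v_a = 1052 m/s.
= 1.052 km/s.

Δv ≈ 1.05 km/s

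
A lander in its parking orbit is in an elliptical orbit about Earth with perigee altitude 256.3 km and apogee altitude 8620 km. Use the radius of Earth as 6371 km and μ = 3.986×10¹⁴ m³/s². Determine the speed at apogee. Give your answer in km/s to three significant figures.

r_p = 6371 + 256.3 = 6627.3 km = 6.6273×10⁶ m.
r_a = 6371 + 8620 = 14991 km = 1.4991×10⁷ m.
Semi-major axis a = (r_p + r_a)/2 = 10809 km = 1.081×10⁷ m.
Vis-viva: v² = μ(2/r − 1/a) = 3.986×10¹⁴ × (1.334×10⁻⁷ − 9.251×10⁻⁸) = 1.630×10⁷ m²/s².
v = 4038 m/s = 4.038 km/s.

v ≈ 4.04 km/s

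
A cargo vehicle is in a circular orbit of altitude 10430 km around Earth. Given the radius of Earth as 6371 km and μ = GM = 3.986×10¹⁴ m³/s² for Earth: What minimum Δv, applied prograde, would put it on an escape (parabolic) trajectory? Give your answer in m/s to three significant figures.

r = 6371 + 10430 = 16801 km = 1.6801×10⁷ m.
Circular speed v_c = √(μ/r) = 4871 m/s.
Escape speed v_esc = √(2μ/r) = √2 × v_c = 6888 m/s.
Δv = v_esc − v_c = 2018 m/s.

Δv ≈ 2020 m/s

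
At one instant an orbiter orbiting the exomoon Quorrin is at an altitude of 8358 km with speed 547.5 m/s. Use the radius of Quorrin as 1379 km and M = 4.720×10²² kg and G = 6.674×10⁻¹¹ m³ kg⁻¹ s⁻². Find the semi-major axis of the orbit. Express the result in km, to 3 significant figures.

a ≈ 9070 km

μ = GM = 6.674×10⁻¹¹ × 4.720×10²² = 3.150×10¹² m³/s².
r = 1379 + 8358 = 9737.0 km = 9.737×10⁶ m.
Specific orbital energy ε = v²/2 − μ/r = (547.5)²/2 − 3.150×10¹²/9.737×10⁶ = -1.736×10⁵ J/kg.
Since ε = −μ/(2a), a = −μ/(2ε) = 9.071×10⁶ m = 9070.7 km.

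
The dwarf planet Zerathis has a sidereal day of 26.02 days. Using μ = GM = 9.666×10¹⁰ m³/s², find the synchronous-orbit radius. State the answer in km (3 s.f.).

r_sync ≈ 23100 km

T = 26.02 days = 2.248×10⁶ s.
A synchronous orbit has period T, so by Kepler's third law a = (μT²/4π²)^(1/3).
μT²/4π² = 9.666×10¹⁰ × (2.248×10⁶)² / 39.48 = 1.237×10²² m³.
a = 2.313×10⁷ m = 23130 km.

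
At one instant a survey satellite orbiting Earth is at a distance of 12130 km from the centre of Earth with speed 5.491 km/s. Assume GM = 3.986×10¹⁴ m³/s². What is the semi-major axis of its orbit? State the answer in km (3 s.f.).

a ≈ 11200 km

r = 1.213×10⁷ m.
Vis-viva rearranged: 1/a = 2/r − v²/μ = 1.649×10⁻⁷ − 7.564×10⁻⁸ = 8.924×10⁻⁸ m⁻¹.
a = 1.121×10⁷ m = 11206 km.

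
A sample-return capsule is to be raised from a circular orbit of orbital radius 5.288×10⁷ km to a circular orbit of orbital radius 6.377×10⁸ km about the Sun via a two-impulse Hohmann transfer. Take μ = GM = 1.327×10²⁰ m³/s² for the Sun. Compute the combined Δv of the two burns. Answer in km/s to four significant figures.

Δv_total ≈ 26.76 km/s

r₁ = 5.288×10⁷ km = 5.288×10¹⁰ m.
r₂ = 6.377×10⁸ km = 6.377×10¹¹ m.
Transfer ellipse a_t = (r₁ + r₂)/2 = 3.453×10¹¹ m.
At r₁: circular v_c1 = √(μ/r₁) = 50090 m/s; transfer-perihelion v_p = √[μ(2/r₁ − 1/a_t)] = 68080 m/s.
Δv₁ = v_p − v_c1 = 17980 m/s.
At r₂: circular v_c2 = √(μ/r₂) = 14430 m/s; transfer-aphelion v_a = √[μ(2/r₂ − 1/a_t)] = 5645 m/s.
Δv₂ = v_c2 − v_a = 8780 m/s.
Total Δv = Δv₁ + Δv₂ = 26760 m/s = 26.76 km/s.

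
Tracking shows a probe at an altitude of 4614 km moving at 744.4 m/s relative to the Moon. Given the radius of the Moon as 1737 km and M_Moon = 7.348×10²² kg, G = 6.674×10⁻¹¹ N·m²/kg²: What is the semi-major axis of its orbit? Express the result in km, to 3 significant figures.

μ = GM = 6.674×10⁻¹¹ × 7.348×10²² = 4.904×10¹² m³/s².
r = 1737 + 4614 = 6351.0 km = 6.351×10⁶ m.
Specific orbital energy ε = v²/2 − μ/r = (744.4)²/2 − 4.904×10¹²/6.351×10⁶ = -4.951×10⁵ J/kg.
Since ε = −μ/(2a), a = −μ/(2ε) = 4.953×10⁶ m = 4952.5 km.

a ≈ 4950 km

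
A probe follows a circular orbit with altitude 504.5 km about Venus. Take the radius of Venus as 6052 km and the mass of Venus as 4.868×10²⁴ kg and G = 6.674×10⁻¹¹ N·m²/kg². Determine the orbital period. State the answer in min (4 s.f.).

μ = GM = 6.674×10⁻¹¹ × 4.868×10²⁴ = 3.249×10¹⁴ m³/s².
r = 6052 + 504.5 = 6556.5 km = 6.5565×10⁶ m.
Kepler's third law: T = 2π√(r³/μ) = 2π√((6.556×10⁶)³ / 3.249×10¹⁴).
r³/μ = 8.675×10⁵ s², so T = 2π × 9.314×10² = 5.852×10³ s.
Converting: 5.852×10³ s ÷ 60.00 = 97.54 min.

T ≈ 97.54 min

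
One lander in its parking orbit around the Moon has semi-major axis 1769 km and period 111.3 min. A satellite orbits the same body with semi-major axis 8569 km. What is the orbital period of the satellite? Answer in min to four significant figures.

T₂ ≈ 1187 min

Kepler's third law: T² ∝ a³, so T₂ = T₁ (a₂/a₁)^(3/2).
a₂/a₁ = 4.844, (a₂/a₁)^(3/2) = 10.66.
T₂ = 111.3 × 10.66 = 1187 min.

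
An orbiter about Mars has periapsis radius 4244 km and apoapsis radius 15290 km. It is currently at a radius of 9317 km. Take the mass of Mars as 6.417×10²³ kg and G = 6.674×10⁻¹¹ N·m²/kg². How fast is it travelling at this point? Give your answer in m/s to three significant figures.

μ = GM = 6.674×10⁻¹¹ × 6.417×10²³ = 4.283×10¹³ m³/s².
Semi-major axis a = (r_p + r_a)/2 = 9767.0 km = 9.767×10⁶ m.
Vis-viva: v² = μ(2/r − 1/a) = 4.283×10¹³ × (2.147×10⁻⁷ − 1.024×10⁻⁷) = 4.808×10⁶ m²/s².
v = 2193 m/s.

v ≈ 2190 m/s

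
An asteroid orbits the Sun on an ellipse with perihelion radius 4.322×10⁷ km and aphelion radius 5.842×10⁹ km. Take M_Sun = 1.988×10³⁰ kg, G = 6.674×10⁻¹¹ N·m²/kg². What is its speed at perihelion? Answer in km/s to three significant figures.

v ≈ 78.1 km/s

μ = GM = 6.674×10⁻¹¹ × 1.988×10³⁰ = 1.327×10²⁰ m³/s².
Semi-major axis a = (r_p + r_a)/2 = 2.9426×10⁹ km = 2.943×10¹² m.
Vis-viva: v² = μ(2/r − 1/a) = 1.327×10²⁰ × (4.627×10⁻¹¹ − 3.398×10⁻¹³) = 6.095×10⁹ m²/s².
v = 78070 m/s = 78.07 km/s.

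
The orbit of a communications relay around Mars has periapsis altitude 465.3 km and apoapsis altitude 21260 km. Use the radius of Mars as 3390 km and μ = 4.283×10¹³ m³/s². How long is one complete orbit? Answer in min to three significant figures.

T ≈ 861 min

r_p = 3390 + 465.3 = 3855.3 km = 3.8553×10⁶ m.
r_a = 3390 + 21260 = 24650 km = 2.4650×10⁷ m.
Semi-major axis a = (r_p + r_a)/2 = (3855.3 + 24650)/2 = 14253 km = 1.425×10⁷ m.
By Kepler's third law T = 2π√(a³/μ) = 2π × 8.222×10³ = 5.166×10⁴ s.
= 861.0 min.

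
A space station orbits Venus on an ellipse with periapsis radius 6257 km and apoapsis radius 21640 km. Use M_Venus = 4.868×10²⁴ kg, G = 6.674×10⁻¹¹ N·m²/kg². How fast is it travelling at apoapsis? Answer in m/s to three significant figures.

μ = GM = 6.674×10⁻¹¹ × 4.868×10²⁴ = 3.249×10¹⁴ m³/s².
Semi-major axis a = (r_p + r_a)/2 = 13948 km = 1.395×10⁷ m.
Vis-viva: v² = μ(2/r − 1/a) = 3.249×10¹⁴ × (9.242×10⁻⁸ − 7.169×10⁻⁸) = 6.735×10⁶ m²/s².
v = 2595 m/s.

v ≈ 2600 m/s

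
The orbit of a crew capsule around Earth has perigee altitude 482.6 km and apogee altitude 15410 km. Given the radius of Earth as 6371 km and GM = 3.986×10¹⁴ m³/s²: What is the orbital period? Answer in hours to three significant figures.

T ≈ 4.74 hours

r_p = 6371 + 482.6 = 6853.6 km = 6.8536×10⁶ m.
r_a = 6371 + 15410 = 21781 km = 2.1781×10⁷ m.
Semi-major axis a = (r_p + r_a)/2 = (6853.6 + 21781)/2 = 14317 km = 1.432×10⁷ m.
By Kepler's third law T = 2π√(a³/μ) = 2π × 2.713×10³ = 1.705×10⁴ s.
= 4.736 hours.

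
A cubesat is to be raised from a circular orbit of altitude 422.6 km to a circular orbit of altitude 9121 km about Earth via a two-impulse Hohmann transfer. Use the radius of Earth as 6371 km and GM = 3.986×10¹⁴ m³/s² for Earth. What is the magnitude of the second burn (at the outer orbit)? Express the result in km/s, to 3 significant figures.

r₁ = 6371 + 422.6 = 6793.6 km = 6.7936×10⁶ m.
r₂ = 6371 + 9121 = 15492 km = 1.5492×10⁷ m.
Transfer ellipse a_t = (r₁ + r₂)/2 = 1.114×10⁷ m.
At r₁: circular v_c1 = √(μ/r₁) = 7660 m/s; transfer-perigee v_p = √[μ(2/r₁ − 1/a_t)] = 9032 m/s.
At r₂: circular v_c2 = √(μ/r₂) = 5072 m/s; transfer-apogee v_a = √[μ(2/r₂ − 1/a_t)] = 3961 m/s.
Δv₂ = v_c2 − v_a = 1112 m/s.
= 1.112 km/s.

Δv ≈ 1.11 km/s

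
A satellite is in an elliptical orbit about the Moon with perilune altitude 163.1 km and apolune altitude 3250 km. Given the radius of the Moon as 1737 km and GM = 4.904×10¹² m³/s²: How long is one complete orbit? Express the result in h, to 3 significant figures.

r_p = 1737 + 163.1 = 1900.1 km = 1.9001×10⁶ m.
r_a = 1737 + 3250 = 4987.0 km = 4.9870×10⁶ m.
Semi-major axis a = (r_p + r_a)/2 = (1900.1 + 4987.0)/2 = 3443.6 km = 3.444×10⁶ m.
By Kepler's third law T = 2π√(a³/μ) = 2π × 2.886×10³ = 1.813×10⁴ s.
= 5.036 h.

T ≈ 5.04 h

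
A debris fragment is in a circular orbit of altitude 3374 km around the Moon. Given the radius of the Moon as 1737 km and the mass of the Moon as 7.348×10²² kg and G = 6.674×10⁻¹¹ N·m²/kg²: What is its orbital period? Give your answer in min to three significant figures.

T ≈ 546 min

μ = GM = 6.674×10⁻¹¹ × 7.348×10²² = 4.904×10¹² m³/s².
r = 1737 + 3374 = 5111.0 km = 5.1110×10⁶ m.
Kepler's third law: T = 2π√(r³/μ) = 2π√((5.111×10⁶)³ / 4.904×10¹²).
r³/μ = 2.722×10⁷ s², so T = 2π × 5.218×10³ = 3.278×10⁴ s.
Converting: 3.278×10⁴ s ÷ 60.00 = 546.4 min.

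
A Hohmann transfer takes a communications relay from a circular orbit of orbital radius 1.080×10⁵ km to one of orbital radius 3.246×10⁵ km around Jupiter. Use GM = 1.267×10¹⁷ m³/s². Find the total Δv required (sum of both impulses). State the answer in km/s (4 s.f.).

Δv_total ≈ 13.50 km/s

r₁ = 1.080×10⁵ km = 1.080×10⁸ m.
r₂ = 3.246×10⁵ km = 3.246×10⁸ m.
Transfer ellipse a_t = (r₁ + r₂)/2 = 2.163×10⁸ m.
At r₁: circular v_c1 = √(μ/r₁) = 34250 m/s; transfer-perijove v_p = √[μ(2/r₁ − 1/a_t)] = 41960 m/s.
Δv₁ = v_p − v_c1 = 7707 m/s.
At r₂: circular v_c2 = √(μ/r₂) = 19760 m/s; transfer-apojove v_a = √[μ(2/r₂ − 1/a_t)] = 13960 m/s.
Δv₂ = v_c2 − v_a = 5796 m/s.
Total Δv = Δv₁ + Δv₂ = 13500 m/s = 13.50 km/s.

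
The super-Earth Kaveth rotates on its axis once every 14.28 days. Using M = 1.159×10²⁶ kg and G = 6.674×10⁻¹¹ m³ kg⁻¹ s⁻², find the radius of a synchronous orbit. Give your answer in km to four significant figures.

μ = GM = 6.674×10⁻¹¹ × 1.159×10²⁶ = 7.735×10¹⁵ m³/s².
T = 14.28 days = 1.234×10⁶ s.
A synchronous orbit has period T, so by Kepler's third law a = (μT²/4π²)^(1/3).
μT²/4π² = 7.735×10¹⁵ × (1.234×10⁶)² / 39.48 = 2.983×10²⁶ m³.
a = 6.681×10⁸ m = 6.6814×10⁵ km.

r_sync ≈ 6.681×10⁵ km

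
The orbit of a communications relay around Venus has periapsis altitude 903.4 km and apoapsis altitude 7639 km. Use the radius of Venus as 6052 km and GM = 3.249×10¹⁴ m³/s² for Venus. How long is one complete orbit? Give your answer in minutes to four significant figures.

T ≈ 192.7 minutes

r_p = 6052 + 903.4 = 6955.4 km = 6.9554×10⁶ m.
r_a = 6052 + 7639 = 13691 km = 1.3691×10⁷ m.
Semi-major axis a = (r_p + r_a)/2 = (6955.4 + 13691)/2 = 10323 km = 1.032×10⁷ m.
By Kepler's third law T = 2π√(a³/μ) = 2π × 1.840×10³ = 1.156×10⁴ s.
= 192.7 minutes.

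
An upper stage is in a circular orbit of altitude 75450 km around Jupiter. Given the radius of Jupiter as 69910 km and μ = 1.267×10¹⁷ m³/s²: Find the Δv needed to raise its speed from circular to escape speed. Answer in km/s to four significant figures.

Δv ≈ 12.23 km/s

r = 69910 + 75450 = 145360 km = 1.4536×10⁸ m.
Circular speed v_c = √(μ/r) = 29520 m/s.
Escape speed v_esc = √(2μ/r) = √2 × v_c = 41750 m/s.
Δv = v_esc − v_c = 12230 m/s = 12.23 km/s.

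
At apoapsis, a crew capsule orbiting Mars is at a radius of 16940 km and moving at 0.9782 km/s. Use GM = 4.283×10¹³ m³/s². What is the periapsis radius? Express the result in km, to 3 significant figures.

r_a = 1.694×10⁷ m.
Specific energy ε = v²/2 − μ/r = -2.050×10⁶ J/kg, so a = −μ/(2ε) = 1.045×10⁷ m.
The apsides satisfy r_p + r_a = 2a, so the periapsis radius is 2a − r_a = 3.954×10⁶ m = 3953.7 km.

periapsis radius ≈ 3950 km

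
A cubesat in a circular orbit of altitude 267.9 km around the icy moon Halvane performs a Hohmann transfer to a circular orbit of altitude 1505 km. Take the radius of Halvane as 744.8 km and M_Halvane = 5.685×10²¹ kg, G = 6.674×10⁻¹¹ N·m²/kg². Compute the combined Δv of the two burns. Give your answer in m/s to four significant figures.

μ = GM = 6.674×10⁻¹¹ × 5.685×10²¹ = 3.794×10¹¹ m³/s².
r₁ = 744.8 + 267.9 = 1012.7 km = 1.0127×10⁶ m.
r₂ = 744.8 + 1505 = 2249.8 km = 2.2498×10⁶ m.
Transfer ellipse a_t = (r₁ + r₂)/2 = 1.631×10⁶ m.
At r₁: circular v_c1 = √(μ/r₁) = 612.1 m/s; transfer-periapsis v_p = √[μ(2/r₁ − 1/a_t)] = 718.8 m/s.
Δv₁ = v_p − v_c1 = 106.7 m/s.
At r₂: circular v_c2 = √(μ/r₂) = 410.7 m/s; transfer-apoapsis v_a = √[μ(2/r₂ − 1/a_t)] = 323.6 m/s.
Δv₂ = v_c2 − v_a = 87.10 m/s.
Total Δv = Δv₁ + Δv₂ = 193.8 m/s.

Δv_total ≈ 193.8 m/s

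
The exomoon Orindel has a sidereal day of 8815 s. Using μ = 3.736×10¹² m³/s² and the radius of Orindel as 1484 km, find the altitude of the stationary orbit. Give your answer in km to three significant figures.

h_sync ≈ 461 km

A synchronous orbit has period T, so by Kepler's third law a = (μT²/4π²)^(1/3).
μT²/4π² = 3.736×10¹² × (8.815×10³)² / 39.48 = 7.353×10¹⁸ m³.
a = 1.945×10⁶ m = 1944.6 km.
Altitude h = a − R = 1944.6 − 1484 = 460.60 km.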